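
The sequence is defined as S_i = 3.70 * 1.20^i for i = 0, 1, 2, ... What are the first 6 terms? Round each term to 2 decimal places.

This is a geometric sequence.
i=0: S_0 = 3.7 * 1.2^0 = 3.7
i=1: S_1 = 3.7 * 1.2^1 = 4.44
i=2: S_2 = 3.7 * 1.2^2 ≈ 5.33
i=3: S_3 = 3.7 * 1.2^3 ≈ 6.39
i=4: S_4 = 3.7 * 1.2^4 ≈ 7.67
i=5: S_5 = 3.7 * 1.2^5 ≈ 9.21
The first 6 terms are: [3.7, 4.44, 5.33, 6.39, 7.67, 9.21]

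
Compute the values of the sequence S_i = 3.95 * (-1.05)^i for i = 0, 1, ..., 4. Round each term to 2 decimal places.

This is a geometric sequence.
i=0: S_0 = 3.95 * (-1.05)^0 = 3.95
i=1: S_1 = 3.95 * (-1.05)^1 ≈ -4.15
i=2: S_2 = 3.95 * (-1.05)^2 ≈ 4.35
i=3: S_3 = 3.95 * (-1.05)^3 ≈ -4.57
i=4: S_4 = 3.95 * (-1.05)^4 ≈ 4.8
The first 5 terms are: [3.95, -4.15, 4.35, -4.57, 4.8]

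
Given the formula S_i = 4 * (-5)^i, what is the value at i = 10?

S_10 = 4 * (-5)^10 = 4 * 9765625 = 39062500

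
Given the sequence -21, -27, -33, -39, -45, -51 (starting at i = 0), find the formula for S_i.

Check differences: -27 - -21 = -6
-33 - -27 = -6
Common difference d = -6.
First term a = -21.
Formula: S_i = -21 - 6*i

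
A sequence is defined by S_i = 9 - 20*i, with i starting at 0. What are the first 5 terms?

This is an arithmetic sequence.
i=0: S_0 = 9 + -20*0 = 9
i=1: S_1 = 9 + -20*1 = -11
i=2: S_2 = 9 + -20*2 = -31
i=3: S_3 = 9 + -20*3 = -51
i=4: S_4 = 9 + -20*4 = -71
The first 5 terms are: [9, -11, -31, -51, -71]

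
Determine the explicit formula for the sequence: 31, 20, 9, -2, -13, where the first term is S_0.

Check differences: 20 - 31 = -11
9 - 20 = -11
Common difference d = -11.
First term a = 31.
Formula: S_i = 31 - 11*i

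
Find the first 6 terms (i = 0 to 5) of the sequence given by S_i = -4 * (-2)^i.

This is a geometric sequence.
i=0: S_0 = -4 * (-2)^0 = -4
i=1: S_1 = -4 * (-2)^1 = 8
i=2: S_2 = -4 * (-2)^2 = -16
i=3: S_3 = -4 * (-2)^3 = 32
i=4: S_4 = -4 * (-2)^4 = -64
i=5: S_5 = -4 * (-2)^5 = 128
The first 6 terms are: [-4, 8, -16, 32, -64, 128]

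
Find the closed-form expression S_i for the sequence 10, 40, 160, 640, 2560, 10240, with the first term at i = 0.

Check ratios: 40 / 10 = 4.0
Common ratio r = 4.
First term a = 10.
Formula: S_i = 10 * 4^i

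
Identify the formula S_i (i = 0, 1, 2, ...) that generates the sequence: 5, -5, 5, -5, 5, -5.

Check ratios: -5 / 5 = -1.0
Common ratio r = -1.
First term a = 5.
Formula: S_i = 5 * (-1)^i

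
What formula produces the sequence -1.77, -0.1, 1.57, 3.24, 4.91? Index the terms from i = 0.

Check differences: -0.1 - -1.77 = 1.67
1.57 - -0.1 = 1.67
Common difference d = 1.67.
First term a = -1.77.
Formula: S_i = -1.77 + 1.67*i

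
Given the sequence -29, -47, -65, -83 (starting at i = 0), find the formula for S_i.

Check differences: -47 - -29 = -18
-65 - -47 = -18
Common difference d = -18.
First term a = -29.
Formula: S_i = -29 - 18*i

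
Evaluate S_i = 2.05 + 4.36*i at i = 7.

S_7 = 2.05 + 4.36*7 = 2.05 + 30.52 = 32.57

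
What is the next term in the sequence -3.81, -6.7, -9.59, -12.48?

Differences: -6.7 - -3.81 = -2.89
This is an arithmetic sequence with common difference d = -2.89.
Next term = -12.48 + -2.89 = -15.37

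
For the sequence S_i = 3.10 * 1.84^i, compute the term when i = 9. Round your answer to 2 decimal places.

S_9 = 3.1 * 1.84^9 ≈ 3.1 * 241.7466 ≈ 749.41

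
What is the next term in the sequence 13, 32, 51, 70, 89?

Differences: 32 - 13 = 19
This is an arithmetic sequence with common difference d = 19.
Next term = 89 + 19 = 108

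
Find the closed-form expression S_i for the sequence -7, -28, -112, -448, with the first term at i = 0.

Check ratios: -28 / -7 = 4.0
Common ratio r = 4.
First term a = -7.
Formula: S_i = -7 * 4^i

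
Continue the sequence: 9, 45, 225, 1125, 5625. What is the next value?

Ratios: 45 / 9 = 5.0
This is a geometric sequence with common ratio r = 5.
Next term = 5625 * 5 = 28125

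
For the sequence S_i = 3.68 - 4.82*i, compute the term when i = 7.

S_7 = 3.68 + -4.82*7 = 3.68 + -33.74 = -30.06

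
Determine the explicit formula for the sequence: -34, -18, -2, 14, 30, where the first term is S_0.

Check differences: -18 - -34 = 16
-2 - -18 = 16
Common difference d = 16.
First term a = -34.
Formula: S_i = -34 + 16*i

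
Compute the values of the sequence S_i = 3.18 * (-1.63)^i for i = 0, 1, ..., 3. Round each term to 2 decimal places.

This is a geometric sequence.
i=0: S_0 = 3.18 * (-1.63)^0 = 3.18
i=1: S_1 = 3.18 * (-1.63)^1 ≈ -5.18
i=2: S_2 = 3.18 * (-1.63)^2 ≈ 8.45
i=3: S_3 = 3.18 * (-1.63)^3 ≈ -13.77
The first 4 terms are: [3.18, -5.18, 8.45, -13.77]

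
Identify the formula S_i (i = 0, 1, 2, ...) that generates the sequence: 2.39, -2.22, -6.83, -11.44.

Check differences: -2.22 - 2.39 = -4.61
-6.83 - -2.22 = -4.61
Common difference d = -4.61.
First term a = 2.39.
Formula: S_i = 2.39 - 4.61*i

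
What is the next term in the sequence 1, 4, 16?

Ratios: 4 / 1 = 4.0
This is a geometric sequence with common ratio r = 4.
Next term = 16 * 4 = 64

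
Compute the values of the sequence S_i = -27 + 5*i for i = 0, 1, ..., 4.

This is an arithmetic sequence.
i=0: S_0 = -27 + 5*0 = -27
i=1: S_1 = -27 + 5*1 = -22
i=2: S_2 = -27 + 5*2 = -17
i=3: S_3 = -27 + 5*3 = -12
i=4: S_4 = -27 + 5*4 = -7
The first 5 terms are: [-27, -22, -17, -12, -7]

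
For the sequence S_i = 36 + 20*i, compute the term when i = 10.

S_10 = 36 + 20*10 = 36 + 200 = 236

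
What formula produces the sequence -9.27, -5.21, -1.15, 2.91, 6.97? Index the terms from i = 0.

Check differences: -5.21 - -9.27 = 4.06
-1.15 - -5.21 = 4.06
Common difference d = 4.06.
First term a = -9.27.
Formula: S_i = -9.27 + 4.06*i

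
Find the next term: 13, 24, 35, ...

Differences: 24 - 13 = 11
This is an arithmetic sequence with common difference d = 11.
Next term = 35 + 11 = 46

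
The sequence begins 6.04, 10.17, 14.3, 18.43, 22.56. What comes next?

Differences: 10.17 - 6.04 = 4.13
This is an arithmetic sequence with common difference d = 4.13.
Next term = 22.56 + 4.13 = 26.69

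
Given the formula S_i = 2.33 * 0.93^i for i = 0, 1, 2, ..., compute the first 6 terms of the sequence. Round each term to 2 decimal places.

This is a geometric sequence.
i=0: S_0 = 2.33 * 0.93^0 = 2.33
i=1: S_1 = 2.33 * 0.93^1 ≈ 2.17
i=2: S_2 = 2.33 * 0.93^2 ≈ 2.02
i=3: S_3 = 2.33 * 0.93^3 ≈ 1.87
i=4: S_4 = 2.33 * 0.93^4 ≈ 1.74
i=5: S_5 = 2.33 * 0.93^5 ≈ 1.62
The first 6 terms are: [2.33, 2.17, 2.02, 1.87, 1.74, 1.62]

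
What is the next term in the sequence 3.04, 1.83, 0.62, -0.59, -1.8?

Differences: 1.83 - 3.04 = -1.21
This is an arithmetic sequence with common difference d = -1.21.
Next term = -1.8 + -1.21 = -3.01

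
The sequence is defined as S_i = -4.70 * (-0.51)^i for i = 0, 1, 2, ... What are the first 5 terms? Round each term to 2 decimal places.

This is a geometric sequence.
i=0: S_0 = -4.7 * (-0.51)^0 = -4.7
i=1: S_1 = -4.7 * (-0.51)^1 ≈ 2.4
i=2: S_2 = -4.7 * (-0.51)^2 ≈ -1.22
i=3: S_3 = -4.7 * (-0.51)^3 ≈ 0.62
i=4: S_4 = -4.7 * (-0.51)^4 ≈ -0.32
The first 5 terms are: [-4.7, 2.4, -1.22, 0.62, -0.32]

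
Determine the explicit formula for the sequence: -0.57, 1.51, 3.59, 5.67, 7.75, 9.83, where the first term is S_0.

Check differences: 1.51 - -0.57 = 2.08
3.59 - 1.51 = 2.08
Common difference d = 2.08.
First term a = -0.57.
Formula: S_i = -0.57 + 2.08*i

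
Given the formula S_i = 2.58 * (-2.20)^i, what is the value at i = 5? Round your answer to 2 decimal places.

S_5 = 2.58 * (-2.2)^5 ≈ 2.58 * -51.5363 ≈ -132.96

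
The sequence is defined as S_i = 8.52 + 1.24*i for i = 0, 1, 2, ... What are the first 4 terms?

This is an arithmetic sequence.
i=0: S_0 = 8.52 + 1.24*0 = 8.52
i=1: S_1 = 8.52 + 1.24*1 = 9.76
i=2: S_2 = 8.52 + 1.24*2 = 11.0
i=3: S_3 = 8.52 + 1.24*3 = 12.24
The first 4 terms are: [8.52, 9.76, 11.0, 12.24]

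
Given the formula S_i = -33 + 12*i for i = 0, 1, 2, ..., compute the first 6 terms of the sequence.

This is an arithmetic sequence.
i=0: S_0 = -33 + 12*0 = -33
i=1: S_1 = -33 + 12*1 = -21
i=2: S_2 = -33 + 12*2 = -9
i=3: S_3 = -33 + 12*3 = 3
i=4: S_4 = -33 + 12*4 = 15
i=5: S_5 = -33 + 12*5 = 27
The first 6 terms are: [-33, -21, -9, 3, 15, 27]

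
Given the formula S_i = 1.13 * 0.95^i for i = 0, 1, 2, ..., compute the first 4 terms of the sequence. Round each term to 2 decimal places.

This is a geometric sequence.
i=0: S_0 = 1.13 * 0.95^0 = 1.13
i=1: S_1 = 1.13 * 0.95^1 ≈ 1.07
i=2: S_2 = 1.13 * 0.95^2 ≈ 1.02
i=3: S_3 = 1.13 * 0.95^3 ≈ 0.97
The first 4 terms are: [1.13, 1.07, 1.02, 0.97]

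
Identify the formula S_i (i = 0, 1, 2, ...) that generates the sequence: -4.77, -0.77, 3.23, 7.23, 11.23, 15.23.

Check differences: -0.77 - -4.77 = 4.0
3.23 - -0.77 = 4.0
Common difference d = 4.0.
First term a = -4.77.
Formula: S_i = -4.77 + 4.00*i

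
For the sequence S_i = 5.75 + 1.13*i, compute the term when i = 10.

S_10 = 5.75 + 1.13*10 = 5.75 + 11.3 = 17.05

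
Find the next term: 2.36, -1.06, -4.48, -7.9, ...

Differences: -1.06 - 2.36 = -3.42
This is an arithmetic sequence with common difference d = -3.42.
Next term = -7.9 + -3.42 = -11.32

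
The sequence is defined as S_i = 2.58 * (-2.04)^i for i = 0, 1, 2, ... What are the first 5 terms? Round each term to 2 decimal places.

This is a geometric sequence.
i=0: S_0 = 2.58 * (-2.04)^0 = 2.58
i=1: S_1 = 2.58 * (-2.04)^1 ≈ -5.26
i=2: S_2 = 2.58 * (-2.04)^2 ≈ 10.74
i=3: S_3 = 2.58 * (-2.04)^3 ≈ -21.9
i=4: S_4 = 2.58 * (-2.04)^4 ≈ 44.68
The first 5 terms are: [2.58, -5.26, 10.74, -21.9, 44.68]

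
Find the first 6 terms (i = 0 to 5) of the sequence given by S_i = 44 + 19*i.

This is an arithmetic sequence.
i=0: S_0 = 44 + 19*0 = 44
i=1: S_1 = 44 + 19*1 = 63
i=2: S_2 = 44 + 19*2 = 82
i=3: S_3 = 44 + 19*3 = 101
i=4: S_4 = 44 + 19*4 = 120
i=5: S_5 = 44 + 19*5 = 139
The first 6 terms are: [44, 63, 82, 101, 120, 139]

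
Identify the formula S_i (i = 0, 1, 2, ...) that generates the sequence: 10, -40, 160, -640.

Check ratios: -40 / 10 = -4.0
Common ratio r = -4.
First term a = 10.
Formula: S_i = 10 * (-4)^i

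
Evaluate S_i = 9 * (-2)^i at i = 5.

S_5 = 9 * (-2)^5 = 9 * -32 = -288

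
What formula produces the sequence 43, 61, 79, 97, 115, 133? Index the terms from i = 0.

Check differences: 61 - 43 = 18
79 - 61 = 18
Common difference d = 18.
First term a = 43.
Formula: S_i = 43 + 18*i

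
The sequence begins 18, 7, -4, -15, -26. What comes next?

Differences: 7 - 18 = -11
This is an arithmetic sequence with common difference d = -11.
Next term = -26 + -11 = -37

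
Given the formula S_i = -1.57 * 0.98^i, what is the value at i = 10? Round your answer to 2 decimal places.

S_10 = -1.57 * 0.98^10 ≈ -1.57 * 0.8171 ≈ -1.28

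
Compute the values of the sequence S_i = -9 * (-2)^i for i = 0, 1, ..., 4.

This is a geometric sequence.
i=0: S_0 = -9 * (-2)^0 = -9
i=1: S_1 = -9 * (-2)^1 = 18
i=2: S_2 = -9 * (-2)^2 = -36
i=3: S_3 = -9 * (-2)^3 = 72
i=4: S_4 = -9 * (-2)^4 = -144
The first 5 terms are: [-9, 18, -36, 72, -144]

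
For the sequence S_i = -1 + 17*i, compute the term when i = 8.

S_8 = -1 + 17*8 = -1 + 136 = 135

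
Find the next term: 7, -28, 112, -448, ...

Ratios: -28 / 7 = -4.0
This is a geometric sequence with common ratio r = -4.
Next term = -448 * -4 = 1792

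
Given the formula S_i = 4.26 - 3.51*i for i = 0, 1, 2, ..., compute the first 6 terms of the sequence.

This is an arithmetic sequence.
i=0: S_0 = 4.26 + -3.51*0 = 4.26
i=1: S_1 = 4.26 + -3.51*1 = 0.75
i=2: S_2 = 4.26 + -3.51*2 = -2.76
i=3: S_3 = 4.26 + -3.51*3 = -6.27
i=4: S_4 = 4.26 + -3.51*4 = -9.78
i=5: S_5 = 4.26 + -3.51*5 = -13.29
The first 6 terms are: [4.26, 0.75, -2.76, -6.27, -9.78, -13.29]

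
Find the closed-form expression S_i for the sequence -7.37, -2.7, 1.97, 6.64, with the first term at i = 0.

Check differences: -2.7 - -7.37 = 4.67
1.97 - -2.7 = 4.67
Common difference d = 4.67.
First term a = -7.37.
Formula: S_i = -7.37 + 4.67*i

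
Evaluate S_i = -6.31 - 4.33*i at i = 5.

S_5 = -6.31 + -4.33*5 = -6.31 + -21.65 = -27.96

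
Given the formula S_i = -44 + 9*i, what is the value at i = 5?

S_5 = -44 + 9*5 = -44 + 45 = 1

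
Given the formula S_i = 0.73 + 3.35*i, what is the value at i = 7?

S_7 = 0.73 + 3.35*7 = 0.73 + 23.45 = 24.18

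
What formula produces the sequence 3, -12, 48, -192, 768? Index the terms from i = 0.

Check ratios: -12 / 3 = -4.0
Common ratio r = -4.
First term a = 3.
Formula: S_i = 3 * (-4)^i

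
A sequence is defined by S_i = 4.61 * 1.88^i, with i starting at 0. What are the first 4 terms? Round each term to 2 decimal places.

This is a geometric sequence.
i=0: S_0 = 4.61 * 1.88^0 = 4.61
i=1: S_1 = 4.61 * 1.88^1 ≈ 8.67
i=2: S_2 = 4.61 * 1.88^2 ≈ 16.29
i=3: S_3 = 4.61 * 1.88^3 ≈ 30.63
The first 4 terms are: [4.61, 8.67, 16.29, 30.63]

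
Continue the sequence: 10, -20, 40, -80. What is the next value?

Ratios: -20 / 10 = -2.0
This is a geometric sequence with common ratio r = -2.
Next term = -80 * -2 = 160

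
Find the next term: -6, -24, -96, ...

Ratios: -24 / -6 = 4.0
This is a geometric sequence with common ratio r = 4.
Next term = -96 * 4 = -384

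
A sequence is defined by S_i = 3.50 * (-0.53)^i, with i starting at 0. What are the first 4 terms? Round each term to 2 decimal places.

This is a geometric sequence.
i=0: S_0 = 3.5 * (-0.53)^0 = 3.5
i=1: S_1 = 3.5 * (-0.53)^1 ≈ -1.86
i=2: S_2 = 3.5 * (-0.53)^2 ≈ 0.98
i=3: S_3 = 3.5 * (-0.53)^3 ≈ -0.52
The first 4 terms are: [3.5, -1.86, 0.98, -0.52]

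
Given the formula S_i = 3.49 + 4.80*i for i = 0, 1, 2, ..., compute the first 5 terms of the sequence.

This is an arithmetic sequence.
i=0: S_0 = 3.49 + 4.8*0 = 3.49
i=1: S_1 = 3.49 + 4.8*1 = 8.29
i=2: S_2 = 3.49 + 4.8*2 = 13.09
i=3: S_3 = 3.49 + 4.8*3 = 17.89
i=4: S_4 = 3.49 + 4.8*4 = 22.69
The first 5 terms are: [3.49, 8.29, 13.09, 17.89, 22.69]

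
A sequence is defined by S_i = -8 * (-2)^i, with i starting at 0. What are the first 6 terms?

This is a geometric sequence.
i=0: S_0 = -8 * (-2)^0 = -8
i=1: S_1 = -8 * (-2)^1 = 16
i=2: S_2 = -8 * (-2)^2 = -32
i=3: S_3 = -8 * (-2)^3 = 64
i=4: S_4 = -8 * (-2)^4 = -128
i=5: S_5 = -8 * (-2)^5 = 256
The first 6 terms are: [-8, 16, -32, 64, -128, 256]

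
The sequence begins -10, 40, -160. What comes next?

Ratios: 40 / -10 = -4.0
This is a geometric sequence with common ratio r = -4.
Next term = -160 * -4 = 640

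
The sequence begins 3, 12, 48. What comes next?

Ratios: 12 / 3 = 4.0
This is a geometric sequence with common ratio r = 4.
Next term = 48 * 4 = 192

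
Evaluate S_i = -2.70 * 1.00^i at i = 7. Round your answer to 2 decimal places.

S_7 = -2.7 * 1.0^7 = -2.7 * 1 = -2.7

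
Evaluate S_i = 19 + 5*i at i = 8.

S_8 = 19 + 5*8 = 19 + 40 = 59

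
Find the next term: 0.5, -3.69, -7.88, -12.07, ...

Differences: -3.69 - 0.5 = -4.19
This is an arithmetic sequence with common difference d = -4.19.
Next term = -12.07 + -4.19 = -16.26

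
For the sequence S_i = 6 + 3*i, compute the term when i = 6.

S_6 = 6 + 3*6 = 6 + 18 = 24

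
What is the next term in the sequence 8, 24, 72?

Ratios: 24 / 8 = 3.0
This is a geometric sequence with common ratio r = 3.
Next term = 72 * 3 = 216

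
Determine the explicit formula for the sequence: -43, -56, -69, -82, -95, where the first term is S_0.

Check differences: -56 - -43 = -13
-69 - -56 = -13
Common difference d = -13.
First term a = -43.
Formula: S_i = -43 - 13*i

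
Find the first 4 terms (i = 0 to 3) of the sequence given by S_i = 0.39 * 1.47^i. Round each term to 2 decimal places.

This is a geometric sequence.
i=0: S_0 = 0.39 * 1.47^0 = 0.39
i=1: S_1 = 0.39 * 1.47^1 ≈ 0.57
i=2: S_2 = 0.39 * 1.47^2 ≈ 0.84
i=3: S_3 = 0.39 * 1.47^3 ≈ 1.24
The first 4 terms are: [0.39, 0.57, 0.84, 1.24]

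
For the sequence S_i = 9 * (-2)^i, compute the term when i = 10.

S_10 = 9 * (-2)^10 = 9 * 1024 = 9216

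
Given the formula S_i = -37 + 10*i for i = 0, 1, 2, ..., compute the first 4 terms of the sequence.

This is an arithmetic sequence.
i=0: S_0 = -37 + 10*0 = -37
i=1: S_1 = -37 + 10*1 = -27
i=2: S_2 = -37 + 10*2 = -17
i=3: S_3 = -37 + 10*3 = -7
The first 4 terms are: [-37, -27, -17, -7]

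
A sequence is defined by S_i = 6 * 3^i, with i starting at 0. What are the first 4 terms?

This is a geometric sequence.
i=0: S_0 = 6 * 3^0 = 6
i=1: S_1 = 6 * 3^1 = 18
i=2: S_2 = 6 * 3^2 = 54
i=3: S_3 = 6 * 3^3 = 162
The first 4 terms are: [6, 18, 54, 162]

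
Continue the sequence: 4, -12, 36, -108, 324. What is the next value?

Ratios: -12 / 4 = -3.0
This is a geometric sequence with common ratio r = -3.
Next term = 324 * -3 = -972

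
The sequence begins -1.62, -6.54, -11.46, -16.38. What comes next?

Differences: -6.54 - -1.62 = -4.92
This is an arithmetic sequence with common difference d = -4.92.
Next term = -16.38 + -4.92 = -21.3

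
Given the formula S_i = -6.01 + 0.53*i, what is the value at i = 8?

S_8 = -6.01 + 0.53*8 = -6.01 + 4.24 = -1.77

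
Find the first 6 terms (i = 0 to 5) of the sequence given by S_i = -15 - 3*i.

This is an arithmetic sequence.
i=0: S_0 = -15 + -3*0 = -15
i=1: S_1 = -15 + -3*1 = -18
i=2: S_2 = -15 + -3*2 = -21
i=3: S_3 = -15 + -3*3 = -24
i=4: S_4 = -15 + -3*4 = -27
i=5: S_5 = -15 + -3*5 = -30
The first 6 terms are: [-15, -18, -21, -24, -27, -30]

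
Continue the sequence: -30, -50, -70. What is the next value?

Differences: -50 - -30 = -20
This is an arithmetic sequence with common difference d = -20.
Next term = -70 + -20 = -90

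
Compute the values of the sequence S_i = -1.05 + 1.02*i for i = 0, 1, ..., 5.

This is an arithmetic sequence.
i=0: S_0 = -1.05 + 1.02*0 = -1.05
i=1: S_1 = -1.05 + 1.02*1 = -0.03
i=2: S_2 = -1.05 + 1.02*2 = 0.99
i=3: S_3 = -1.05 + 1.02*3 = 2.01
i=4: S_4 = -1.05 + 1.02*4 = 3.03
i=5: S_5 = -1.05 + 1.02*5 = 4.05
The first 6 terms are: [-1.05, -0.03, 0.99, 2.01, 3.03, 4.05]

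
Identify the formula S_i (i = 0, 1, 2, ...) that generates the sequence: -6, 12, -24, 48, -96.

Check ratios: 12 / -6 = -2.0
Common ratio r = -2.
First term a = -6.
Formula: S_i = -6 * (-2)^i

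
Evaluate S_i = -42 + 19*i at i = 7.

S_7 = -42 + 19*7 = -42 + 133 = 91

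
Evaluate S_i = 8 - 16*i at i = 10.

S_10 = 8 + -16*10 = 8 + -160 = -152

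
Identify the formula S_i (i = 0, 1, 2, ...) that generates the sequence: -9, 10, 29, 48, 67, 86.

Check differences: 10 - -9 = 19
29 - 10 = 19
Common difference d = 19.
First term a = -9.
Formula: S_i = -9 + 19*i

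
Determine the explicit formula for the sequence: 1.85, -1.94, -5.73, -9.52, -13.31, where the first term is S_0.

Check differences: -1.94 - 1.85 = -3.79
-5.73 - -1.94 = -3.79
Common difference d = -3.79.
First term a = 1.85.
Formula: S_i = 1.85 - 3.79*i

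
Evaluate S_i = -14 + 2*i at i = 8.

S_8 = -14 + 2*8 = -14 + 16 = 2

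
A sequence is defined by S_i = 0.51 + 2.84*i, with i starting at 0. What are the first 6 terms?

This is an arithmetic sequence.
i=0: S_0 = 0.51 + 2.84*0 = 0.51
i=1: S_1 = 0.51 + 2.84*1 = 3.35
i=2: S_2 = 0.51 + 2.84*2 = 6.19
i=3: S_3 = 0.51 + 2.84*3 = 9.03
i=4: S_4 = 0.51 + 2.84*4 = 11.87
i=5: S_5 = 0.51 + 2.84*5 = 14.71
The first 6 terms are: [0.51, 3.35, 6.19, 9.03, 11.87, 14.71]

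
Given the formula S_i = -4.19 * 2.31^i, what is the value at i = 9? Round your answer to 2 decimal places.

S_9 = -4.19 * 2.31^9 ≈ -4.19 * 1872.8708 ≈ -7847.33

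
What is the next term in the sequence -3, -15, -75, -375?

Ratios: -15 / -3 = 5.0
This is a geometric sequence with common ratio r = 5.
Next term = -375 * 5 = -1875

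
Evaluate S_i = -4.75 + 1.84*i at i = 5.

S_5 = -4.75 + 1.84*5 = -4.75 + 9.2 = 4.45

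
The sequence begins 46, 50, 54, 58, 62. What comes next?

Differences: 50 - 46 = 4
This is an arithmetic sequence with common difference d = 4.
Next term = 62 + 4 = 66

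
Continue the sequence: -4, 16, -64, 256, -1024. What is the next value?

Ratios: 16 / -4 = -4.0
This is a geometric sequence with common ratio r = -4.
Next term = -1024 * -4 = 4096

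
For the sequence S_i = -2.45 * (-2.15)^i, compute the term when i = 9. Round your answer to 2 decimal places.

S_9 = -2.45 * (-2.15)^9 ≈ -2.45 * -981.6262 ≈ 2404.98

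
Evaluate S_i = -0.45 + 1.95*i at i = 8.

S_8 = -0.45 + 1.95*8 = -0.45 + 15.6 = 15.15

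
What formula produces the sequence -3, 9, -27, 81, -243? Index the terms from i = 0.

Check ratios: 9 / -3 = -3.0
Common ratio r = -3.
First term a = -3.
Formula: S_i = -3 * (-3)^i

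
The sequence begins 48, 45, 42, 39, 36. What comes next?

Differences: 45 - 48 = -3
This is an arithmetic sequence with common difference d = -3.
Next term = 36 + -3 = 33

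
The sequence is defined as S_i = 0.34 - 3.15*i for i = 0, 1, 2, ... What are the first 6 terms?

This is an arithmetic sequence.
i=0: S_0 = 0.34 + -3.15*0 = 0.34
i=1: S_1 = 0.34 + -3.15*1 = -2.81
i=2: S_2 = 0.34 + -3.15*2 = -5.96
i=3: S_3 = 0.34 + -3.15*3 = -9.11
i=4: S_4 = 0.34 + -3.15*4 = -12.26
i=5: S_5 = 0.34 + -3.15*5 = -15.41
The first 6 terms are: [0.34, -2.81, -5.96, -9.11, -12.26, -15.41]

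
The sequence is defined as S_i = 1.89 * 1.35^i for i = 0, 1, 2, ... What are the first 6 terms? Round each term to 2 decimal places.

This is a geometric sequence.
i=0: S_0 = 1.89 * 1.35^0 = 1.89
i=1: S_1 = 1.89 * 1.35^1 ≈ 2.55
i=2: S_2 = 1.89 * 1.35^2 ≈ 3.44
i=3: S_3 = 1.89 * 1.35^3 ≈ 4.65
i=4: S_4 = 1.89 * 1.35^4 ≈ 6.28
i=5: S_5 = 1.89 * 1.35^5 ≈ 8.47
The first 6 terms are: [1.89, 2.55, 3.44, 4.65, 6.28, 8.47]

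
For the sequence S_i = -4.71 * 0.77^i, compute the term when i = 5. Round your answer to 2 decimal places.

S_5 = -4.71 * 0.77^5 ≈ -4.71 * 0.2707 ≈ -1.27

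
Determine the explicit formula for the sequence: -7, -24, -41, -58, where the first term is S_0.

Check differences: -24 - -7 = -17
-41 - -24 = -17
Common difference d = -17.
First term a = -7.
Formula: S_i = -7 - 17*i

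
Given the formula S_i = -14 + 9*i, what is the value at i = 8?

S_8 = -14 + 9*8 = -14 + 72 = 58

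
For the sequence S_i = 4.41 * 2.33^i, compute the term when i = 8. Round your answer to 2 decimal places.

S_8 = 4.41 * 2.33^8 ≈ 4.41 * 868.6551 ≈ 3830.77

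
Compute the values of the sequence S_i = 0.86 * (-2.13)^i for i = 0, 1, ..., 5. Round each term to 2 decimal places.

This is a geometric sequence.
i=0: S_0 = 0.86 * (-2.13)^0 = 0.86
i=1: S_1 = 0.86 * (-2.13)^1 ≈ -1.83
i=2: S_2 = 0.86 * (-2.13)^2 ≈ 3.9
i=3: S_3 = 0.86 * (-2.13)^3 ≈ -8.31
i=4: S_4 = 0.86 * (-2.13)^4 ≈ 17.7
i=5: S_5 = 0.86 * (-2.13)^5 ≈ -37.7
The first 6 terms are: [0.86, -1.83, 3.9, -8.31, 17.7, -37.7]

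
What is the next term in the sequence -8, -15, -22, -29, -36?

Differences: -15 - -8 = -7
This is an arithmetic sequence with common difference d = -7.
Next term = -36 + -7 = -43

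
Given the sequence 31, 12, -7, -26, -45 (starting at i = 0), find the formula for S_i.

Check differences: 12 - 31 = -19
-7 - 12 = -19
Common difference d = -19.
First term a = 31.
Formula: S_i = 31 - 19*i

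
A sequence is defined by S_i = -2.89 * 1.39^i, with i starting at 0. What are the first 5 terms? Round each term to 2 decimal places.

This is a geometric sequence.
i=0: S_0 = -2.89 * 1.39^0 = -2.89
i=1: S_1 = -2.89 * 1.39^1 ≈ -4.02
i=2: S_2 = -2.89 * 1.39^2 ≈ -5.58
i=3: S_3 = -2.89 * 1.39^3 ≈ -7.76
i=4: S_4 = -2.89 * 1.39^4 ≈ -10.79
The first 5 terms are: [-2.89, -4.02, -5.58, -7.76, -10.79]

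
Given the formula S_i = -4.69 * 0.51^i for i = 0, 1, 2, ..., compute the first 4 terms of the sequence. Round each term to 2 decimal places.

This is a geometric sequence.
i=0: S_0 = -4.69 * 0.51^0 = -4.69
i=1: S_1 = -4.69 * 0.51^1 ≈ -2.39
i=2: S_2 = -4.69 * 0.51^2 ≈ -1.22
i=3: S_3 = -4.69 * 0.51^3 ≈ -0.62
The first 4 terms are: [-4.69, -2.39, -1.22, -0.62]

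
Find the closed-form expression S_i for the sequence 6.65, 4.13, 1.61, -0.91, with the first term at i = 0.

Check differences: 4.13 - 6.65 = -2.52
1.61 - 4.13 = -2.52
Common difference d = -2.52.
First term a = 6.65.
Formula: S_i = 6.65 - 2.52*i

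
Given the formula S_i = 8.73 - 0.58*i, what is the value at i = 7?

S_7 = 8.73 + -0.58*7 = 8.73 + -4.06 = 4.67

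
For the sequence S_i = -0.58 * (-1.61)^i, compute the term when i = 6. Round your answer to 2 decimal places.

S_6 = -0.58 * (-1.61)^6 ≈ -0.58 * 17.4163 ≈ -10.1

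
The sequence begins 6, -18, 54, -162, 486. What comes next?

Ratios: -18 / 6 = -3.0
This is a geometric sequence with common ratio r = -3.
Next term = 486 * -3 = -1458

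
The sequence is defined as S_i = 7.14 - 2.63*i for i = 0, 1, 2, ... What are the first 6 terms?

This is an arithmetic sequence.
i=0: S_0 = 7.14 + -2.63*0 = 7.14
i=1: S_1 = 7.14 + -2.63*1 = 4.51
i=2: S_2 = 7.14 + -2.63*2 = 1.88
i=3: S_3 = 7.14 + -2.63*3 = -0.75
i=4: S_4 = 7.14 + -2.63*4 = -3.38
i=5: S_5 = 7.14 + -2.63*5 = -6.01
The first 6 terms are: [7.14, 4.51, 1.88, -0.75, -3.38, -6.01]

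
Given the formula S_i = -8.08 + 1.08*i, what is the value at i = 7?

S_7 = -8.08 + 1.08*7 = -8.08 + 7.56 = -0.52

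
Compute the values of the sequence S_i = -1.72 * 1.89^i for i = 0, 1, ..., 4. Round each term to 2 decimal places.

This is a geometric sequence.
i=0: S_0 = -1.72 * 1.89^0 = -1.72
i=1: S_1 = -1.72 * 1.89^1 ≈ -3.25
i=2: S_2 = -1.72 * 1.89^2 ≈ -6.14
i=3: S_3 = -1.72 * 1.89^3 ≈ -11.61
i=4: S_4 = -1.72 * 1.89^4 ≈ -21.95
The first 5 terms are: [-1.72, -3.25, -6.14, -11.61, -21.95]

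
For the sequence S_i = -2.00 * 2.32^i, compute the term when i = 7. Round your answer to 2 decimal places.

S_7 = -2.0 * 2.32^7 ≈ -2.0 * 361.7561 ≈ -723.51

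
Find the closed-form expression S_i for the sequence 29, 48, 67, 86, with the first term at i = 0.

Check differences: 48 - 29 = 19
67 - 48 = 19
Common difference d = 19.
First term a = 29.
Formula: S_i = 29 + 19*i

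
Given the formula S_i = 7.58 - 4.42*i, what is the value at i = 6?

S_6 = 7.58 + -4.42*6 = 7.58 + -26.52 = -18.94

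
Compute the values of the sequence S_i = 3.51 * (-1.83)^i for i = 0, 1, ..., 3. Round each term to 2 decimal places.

This is a geometric sequence.
i=0: S_0 = 3.51 * (-1.83)^0 = 3.51
i=1: S_1 = 3.51 * (-1.83)^1 ≈ -6.42
i=2: S_2 = 3.51 * (-1.83)^2 ≈ 11.75
i=3: S_3 = 3.51 * (-1.83)^3 ≈ -21.51
The first 4 terms are: [3.51, -6.42, 11.75, -21.51]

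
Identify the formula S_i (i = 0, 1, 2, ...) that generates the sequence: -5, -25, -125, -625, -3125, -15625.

Check ratios: -25 / -5 = 5.0
Common ratio r = 5.
First term a = -5.
Formula: S_i = -5 * 5^i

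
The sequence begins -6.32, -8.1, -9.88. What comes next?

Differences: -8.1 - -6.32 = -1.78
This is an arithmetic sequence with common difference d = -1.78.
Next term = -9.88 + -1.78 = -11.66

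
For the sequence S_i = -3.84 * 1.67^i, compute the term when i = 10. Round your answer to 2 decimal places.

S_10 = -3.84 * 1.67^10 ≈ -3.84 * 168.7193 ≈ -647.88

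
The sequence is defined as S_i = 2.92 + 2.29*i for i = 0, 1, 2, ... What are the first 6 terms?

This is an arithmetic sequence.
i=0: S_0 = 2.92 + 2.29*0 = 2.92
i=1: S_1 = 2.92 + 2.29*1 = 5.21
i=2: S_2 = 2.92 + 2.29*2 = 7.5
i=3: S_3 = 2.92 + 2.29*3 = 9.79
i=4: S_4 = 2.92 + 2.29*4 = 12.08
i=5: S_5 = 2.92 + 2.29*5 = 14.37
The first 6 terms are: [2.92, 5.21, 7.5, 9.79, 12.08, 14.37]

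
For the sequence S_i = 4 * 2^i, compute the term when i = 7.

S_7 = 4 * 2^7 = 4 * 128 = 512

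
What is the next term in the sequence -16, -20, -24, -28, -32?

Differences: -20 - -16 = -4
This is an arithmetic sequence with common difference d = -4.
Next term = -32 + -4 = -36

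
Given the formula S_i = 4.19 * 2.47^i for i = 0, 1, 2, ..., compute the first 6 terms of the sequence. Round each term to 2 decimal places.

This is a geometric sequence.
i=0: S_0 = 4.19 * 2.47^0 = 4.19
i=1: S_1 = 4.19 * 2.47^1 ≈ 10.35
i=2: S_2 = 4.19 * 2.47^2 ≈ 25.56
i=3: S_3 = 4.19 * 2.47^3 ≈ 63.14
i=4: S_4 = 4.19 * 2.47^4 ≈ 155.96
i=5: S_5 = 4.19 * 2.47^5 ≈ 385.21
The first 6 terms are: [4.19, 10.35, 25.56, 63.14, 155.96, 385.21]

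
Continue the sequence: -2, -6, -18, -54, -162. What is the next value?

Ratios: -6 / -2 = 3.0
This is a geometric sequence with common ratio r = 3.
Next term = -162 * 3 = -486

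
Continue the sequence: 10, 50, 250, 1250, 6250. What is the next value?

Ratios: 50 / 10 = 5.0
This is a geometric sequence with common ratio r = 5.
Next term = 6250 * 5 = 31250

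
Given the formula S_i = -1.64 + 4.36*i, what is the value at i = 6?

S_6 = -1.64 + 4.36*6 = -1.64 + 26.16 = 24.52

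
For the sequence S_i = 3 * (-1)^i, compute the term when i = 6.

S_6 = 3 * (-1)^6 = 3 * 1 = 3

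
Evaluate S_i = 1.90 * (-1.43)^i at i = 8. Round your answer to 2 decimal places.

S_8 = 1.9 * (-1.43)^8 ≈ 1.9 * 17.4859 ≈ 33.22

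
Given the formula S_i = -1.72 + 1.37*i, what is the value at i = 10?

S_10 = -1.72 + 1.37*10 = -1.72 + 13.7 = 11.98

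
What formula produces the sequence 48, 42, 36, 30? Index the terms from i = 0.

Check differences: 42 - 48 = -6
36 - 42 = -6
Common difference d = -6.
First term a = 48.
Formula: S_i = 48 - 6*i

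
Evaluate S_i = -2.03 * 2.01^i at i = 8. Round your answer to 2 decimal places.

S_8 = -2.03 * 2.01^8 ≈ -2.03 * 266.421 ≈ -540.83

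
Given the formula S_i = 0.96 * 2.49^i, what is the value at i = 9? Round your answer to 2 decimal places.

S_9 = 0.96 * 2.49^9 ≈ 0.96 * 3679.545 ≈ 3532.36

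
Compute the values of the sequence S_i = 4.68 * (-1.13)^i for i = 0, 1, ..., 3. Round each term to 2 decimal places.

This is a geometric sequence.
i=0: S_0 = 4.68 * (-1.13)^0 = 4.68
i=1: S_1 = 4.68 * (-1.13)^1 ≈ -5.29
i=2: S_2 = 4.68 * (-1.13)^2 ≈ 5.98
i=3: S_3 = 4.68 * (-1.13)^3 ≈ -6.75
The first 4 terms are: [4.68, -5.29, 5.98, -6.75]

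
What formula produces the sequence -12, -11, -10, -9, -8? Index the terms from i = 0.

Check differences: -11 - -12 = 1
-10 - -11 = 1
Common difference d = 1.
First term a = -12.
Formula: S_i = -12 + 1*i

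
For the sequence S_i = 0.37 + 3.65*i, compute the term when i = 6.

S_6 = 0.37 + 3.65*6 = 0.37 + 21.9 = 22.27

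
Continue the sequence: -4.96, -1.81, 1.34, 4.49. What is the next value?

Differences: -1.81 - -4.96 = 3.15
This is an arithmetic sequence with common difference d = 3.15.
Next term = 4.49 + 3.15 = 7.64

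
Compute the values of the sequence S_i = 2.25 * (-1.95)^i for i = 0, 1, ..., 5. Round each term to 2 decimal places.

This is a geometric sequence.
i=0: S_0 = 2.25 * (-1.95)^0 = 2.25
i=1: S_1 = 2.25 * (-1.95)^1 ≈ -4.39
i=2: S_2 = 2.25 * (-1.95)^2 ≈ 8.56
i=3: S_3 = 2.25 * (-1.95)^3 ≈ -16.68
i=4: S_4 = 2.25 * (-1.95)^4 ≈ 32.53
i=5: S_5 = 2.25 * (-1.95)^5 ≈ -63.44
The first 6 terms are: [2.25, -4.39, 8.56, -16.68, 32.53, -63.44]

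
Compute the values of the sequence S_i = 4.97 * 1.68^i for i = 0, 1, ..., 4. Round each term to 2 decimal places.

This is a geometric sequence.
i=0: S_0 = 4.97 * 1.68^0 = 4.97
i=1: S_1 = 4.97 * 1.68^1 ≈ 8.35
i=2: S_2 = 4.97 * 1.68^2 ≈ 14.03
i=3: S_3 = 4.97 * 1.68^3 ≈ 23.57
i=4: S_4 = 4.97 * 1.68^4 ≈ 39.59
The first 5 terms are: [4.97, 8.35, 14.03, 23.57, 39.59]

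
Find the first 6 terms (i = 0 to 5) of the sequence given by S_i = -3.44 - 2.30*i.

This is an arithmetic sequence.
i=0: S_0 = -3.44 + -2.3*0 = -3.44
i=1: S_1 = -3.44 + -2.3*1 = -5.74
i=2: S_2 = -3.44 + -2.3*2 = -8.04
i=3: S_3 = -3.44 + -2.3*3 = -10.34
i=4: S_4 = -3.44 + -2.3*4 = -12.64
i=5: S_5 = -3.44 + -2.3*5 = -14.94
The first 6 terms are: [-3.44, -5.74, -8.04, -10.34, -12.64, -14.94]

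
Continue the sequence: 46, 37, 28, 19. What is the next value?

Differences: 37 - 46 = -9
This is an arithmetic sequence with common difference d = -9.
Next term = 19 + -9 = 10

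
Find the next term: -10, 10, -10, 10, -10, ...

Ratios: 10 / -10 = -1.0
This is a geometric sequence with common ratio r = -1.
Next term = -10 * -1 = 10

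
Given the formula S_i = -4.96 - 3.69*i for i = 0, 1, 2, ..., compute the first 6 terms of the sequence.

This is an arithmetic sequence.
i=0: S_0 = -4.96 + -3.69*0 = -4.96
i=1: S_1 = -4.96 + -3.69*1 = -8.65
i=2: S_2 = -4.96 + -3.69*2 = -12.34
i=3: S_3 = -4.96 + -3.69*3 = -16.03
i=4: S_4 = -4.96 + -3.69*4 = -19.72
i=5: S_5 = -4.96 + -3.69*5 = -23.41
The first 6 terms are: [-4.96, -8.65, -12.34, -16.03, -19.72, -23.41]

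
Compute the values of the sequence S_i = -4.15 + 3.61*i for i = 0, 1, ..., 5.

This is an arithmetic sequence.
i=0: S_0 = -4.15 + 3.61*0 = -4.15
i=1: S_1 = -4.15 + 3.61*1 = -0.54
i=2: S_2 = -4.15 + 3.61*2 = 3.07
i=3: S_3 = -4.15 + 3.61*3 = 6.68
i=4: S_4 = -4.15 + 3.61*4 = 10.29
i=5: S_5 = -4.15 + 3.61*5 = 13.9
The first 6 terms are: [-4.15, -0.54, 3.07, 6.68, 10.29, 13.9]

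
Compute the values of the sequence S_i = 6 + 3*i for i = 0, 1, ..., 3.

This is an arithmetic sequence.
i=0: S_0 = 6 + 3*0 = 6
i=1: S_1 = 6 + 3*1 = 9
i=2: S_2 = 6 + 3*2 = 12
i=3: S_3 = 6 + 3*3 = 15
The first 4 terms are: [6, 9, 12, 15]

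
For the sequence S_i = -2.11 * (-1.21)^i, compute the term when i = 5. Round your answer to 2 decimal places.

S_5 = -2.11 * (-1.21)^5 ≈ -2.11 * -2.5937 ≈ 5.47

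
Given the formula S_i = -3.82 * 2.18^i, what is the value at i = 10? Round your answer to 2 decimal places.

S_10 = -3.82 * 2.18^10 ≈ -3.82 * 2424.1804 ≈ -9260.37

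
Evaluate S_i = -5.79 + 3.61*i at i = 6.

S_6 = -5.79 + 3.61*6 = -5.79 + 21.66 = 15.87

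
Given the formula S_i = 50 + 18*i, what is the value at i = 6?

S_6 = 50 + 18*6 = 50 + 108 = 158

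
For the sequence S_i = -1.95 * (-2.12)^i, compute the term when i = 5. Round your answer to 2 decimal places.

S_5 = -1.95 * (-2.12)^5 ≈ -1.95 * -42.8232 ≈ 83.51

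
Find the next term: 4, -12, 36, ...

Ratios: -12 / 4 = -3.0
This is a geometric sequence with common ratio r = -3.
Next term = 36 * -3 = -108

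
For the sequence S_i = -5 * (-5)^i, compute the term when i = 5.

S_5 = -5 * (-5)^5 = -5 * -3125 = 15625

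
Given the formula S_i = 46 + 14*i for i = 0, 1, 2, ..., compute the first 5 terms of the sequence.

This is an arithmetic sequence.
i=0: S_0 = 46 + 14*0 = 46
i=1: S_1 = 46 + 14*1 = 60
i=2: S_2 = 46 + 14*2 = 74
i=3: S_3 = 46 + 14*3 = 88
i=4: S_4 = 46 + 14*4 = 102
The first 5 terms are: [46, 60, 74, 88, 102]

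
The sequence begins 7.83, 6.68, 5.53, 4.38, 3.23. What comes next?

Differences: 6.68 - 7.83 = -1.15
This is an arithmetic sequence with common difference d = -1.15.
Next term = 3.23 + -1.15 = 2.08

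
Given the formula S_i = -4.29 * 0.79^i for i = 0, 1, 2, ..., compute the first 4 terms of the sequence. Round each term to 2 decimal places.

This is a geometric sequence.
i=0: S_0 = -4.29 * 0.79^0 = -4.29
i=1: S_1 = -4.29 * 0.79^1 ≈ -3.39
i=2: S_2 = -4.29 * 0.79^2 ≈ -2.68
i=3: S_3 = -4.29 * 0.79^3 ≈ -2.12
The first 4 terms are: [-4.29, -3.39, -2.68, -2.12]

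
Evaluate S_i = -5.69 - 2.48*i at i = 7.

S_7 = -5.69 + -2.48*7 = -5.69 + -17.36 = -23.05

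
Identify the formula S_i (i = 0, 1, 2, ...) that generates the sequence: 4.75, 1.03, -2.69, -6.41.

Check differences: 1.03 - 4.75 = -3.72
-2.69 - 1.03 = -3.72
Common difference d = -3.72.
First term a = 4.75.
Formula: S_i = 4.75 - 3.72*i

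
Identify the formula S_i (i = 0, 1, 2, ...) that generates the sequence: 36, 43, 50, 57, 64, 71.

Check differences: 43 - 36 = 7
50 - 43 = 7
Common difference d = 7.
First term a = 36.
Formula: S_i = 36 + 7*i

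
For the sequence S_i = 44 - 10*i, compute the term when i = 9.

S_9 = 44 + -10*9 = 44 + -90 = -46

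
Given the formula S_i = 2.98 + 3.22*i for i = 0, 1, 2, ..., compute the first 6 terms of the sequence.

This is an arithmetic sequence.
i=0: S_0 = 2.98 + 3.22*0 = 2.98
i=1: S_1 = 2.98 + 3.22*1 = 6.2
i=2: S_2 = 2.98 + 3.22*2 = 9.42
i=3: S_3 = 2.98 + 3.22*3 = 12.64
i=4: S_4 = 2.98 + 3.22*4 = 15.86
i=5: S_5 = 2.98 + 3.22*5 = 19.08
The first 6 terms are: [2.98, 6.2, 9.42, 12.64, 15.86, 19.08]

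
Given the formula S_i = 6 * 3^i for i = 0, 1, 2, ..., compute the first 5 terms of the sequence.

This is a geometric sequence.
i=0: S_0 = 6 * 3^0 = 6
i=1: S_1 = 6 * 3^1 = 18
i=2: S_2 = 6 * 3^2 = 54
i=3: S_3 = 6 * 3^3 = 162
i=4: S_4 = 6 * 3^4 = 486
The first 5 terms are: [6, 18, 54, 162, 486]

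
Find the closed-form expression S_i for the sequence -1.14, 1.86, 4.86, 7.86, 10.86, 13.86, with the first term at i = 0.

Check differences: 1.86 - -1.14 = 3.0
4.86 - 1.86 = 3.0
Common difference d = 3.0.
First term a = -1.14.
Formula: S_i = -1.14 + 3.00*i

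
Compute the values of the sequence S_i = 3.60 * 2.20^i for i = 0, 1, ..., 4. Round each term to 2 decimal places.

This is a geometric sequence.
i=0: S_0 = 3.6 * 2.2^0 = 3.6
i=1: S_1 = 3.6 * 2.2^1 = 7.92
i=2: S_2 = 3.6 * 2.2^2 ≈ 17.42
i=3: S_3 = 3.6 * 2.2^3 ≈ 38.33
i=4: S_4 = 3.6 * 2.2^4 ≈ 84.33
The first 5 terms are: [3.6, 7.92, 17.42, 38.33, 84.33]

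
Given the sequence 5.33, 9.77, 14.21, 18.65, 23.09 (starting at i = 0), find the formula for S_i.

Check differences: 9.77 - 5.33 = 4.44
14.21 - 9.77 = 4.44
Common difference d = 4.44.
First term a = 5.33.
Formula: S_i = 5.33 + 4.44*i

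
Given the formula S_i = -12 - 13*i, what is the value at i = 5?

S_5 = -12 + -13*5 = -12 + -65 = -77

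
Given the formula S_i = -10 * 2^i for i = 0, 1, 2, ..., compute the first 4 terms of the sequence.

This is a geometric sequence.
i=0: S_0 = -10 * 2^0 = -10
i=1: S_1 = -10 * 2^1 = -20
i=2: S_2 = -10 * 2^2 = -40
i=3: S_3 = -10 * 2^3 = -80
The first 4 terms are: [-10, -20, -40, -80]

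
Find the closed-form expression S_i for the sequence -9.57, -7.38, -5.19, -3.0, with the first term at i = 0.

Check differences: -7.38 - -9.57 = 2.19
-5.19 - -7.38 = 2.19
Common difference d = 2.19.
First term a = -9.57.
Formula: S_i = -9.57 + 2.19*i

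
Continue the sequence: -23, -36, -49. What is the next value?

Differences: -36 - -23 = -13
This is an arithmetic sequence with common difference d = -13.
Next term = -49 + -13 = -62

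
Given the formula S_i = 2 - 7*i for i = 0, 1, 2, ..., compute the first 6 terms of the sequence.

This is an arithmetic sequence.
i=0: S_0 = 2 + -7*0 = 2
i=1: S_1 = 2 + -7*1 = -5
i=2: S_2 = 2 + -7*2 = -12
i=3: S_3 = 2 + -7*3 = -19
i=4: S_4 = 2 + -7*4 = -26
i=5: S_5 = 2 + -7*5 = -33
The first 6 terms are: [2, -5, -12, -19, -26, -33]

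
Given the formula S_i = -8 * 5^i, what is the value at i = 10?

S_10 = -8 * 5^10 = -8 * 9765625 = -78125000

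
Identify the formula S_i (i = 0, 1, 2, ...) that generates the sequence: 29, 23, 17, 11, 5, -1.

Check differences: 23 - 29 = -6
17 - 23 = -6
Common difference d = -6.
First term a = 29.
Formula: S_i = 29 - 6*i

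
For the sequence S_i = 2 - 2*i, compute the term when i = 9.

S_9 = 2 + -2*9 = 2 + -18 = -16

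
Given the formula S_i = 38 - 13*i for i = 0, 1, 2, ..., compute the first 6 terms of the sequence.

This is an arithmetic sequence.
i=0: S_0 = 38 + -13*0 = 38
i=1: S_1 = 38 + -13*1 = 25
i=2: S_2 = 38 + -13*2 = 12
i=3: S_3 = 38 + -13*3 = -1
i=4: S_4 = 38 + -13*4 = -14
i=5: S_5 = 38 + -13*5 = -27
The first 6 terms are: [38, 25, 12, -1, -14, -27]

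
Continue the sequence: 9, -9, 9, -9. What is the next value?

Ratios: -9 / 9 = -1.0
This is a geometric sequence with common ratio r = -1.
Next term = -9 * -1 = 9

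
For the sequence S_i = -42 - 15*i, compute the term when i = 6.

S_6 = -42 + -15*6 = -42 + -90 = -132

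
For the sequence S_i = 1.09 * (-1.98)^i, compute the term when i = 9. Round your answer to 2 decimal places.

S_9 = 1.09 * (-1.98)^9 ≈ 1.09 * -467.7208 ≈ -509.82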